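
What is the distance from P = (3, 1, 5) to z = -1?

distance = |a·x₀ + b·y₀ + c·z₀ - d| / √(a² + b² + c²)
  = |0·3 + 0·1 + 1·5 - (-1)| / √(0² + 0² + 1²)
  = |0 + 0 + 5 + 1| / √(0 + 0 + 1)
  = |6| / √1
  = 6 / 1
  ≈ 6

6


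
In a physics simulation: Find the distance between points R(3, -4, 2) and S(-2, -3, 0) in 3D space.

d = √[(x₂-x₁)² + (y₂-y₁)² + (z₂-z₁)²]
  = √[(-5)² + 1² + (-2)²]
  = √[25 + 1 + 4]
  = √30
  ≈ 5.477

5.477


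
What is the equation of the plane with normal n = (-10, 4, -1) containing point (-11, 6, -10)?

The plane through P with normal n = (a, b, c) satisfies n·(r - P) = 0,
i.e. ax + by + cz = a·x₀ + b·y₀ + c·z₀.
d = (-10)·(-11) + 4·6 + (-1)·(-10)
  = 110 + 24 + 10
  = 144
Equation: -10x + 4y - z = 144

-10x + 4y - z = 144


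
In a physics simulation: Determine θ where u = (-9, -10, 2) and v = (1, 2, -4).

u·v = (-9)·1 + (-10)·2 + 2·(-4) = -9 - 20 - 8 = -37
|u| = √((-9)² + (-10)² + 2²) = √185 ≈ 13.6
|v| = √(1² + 2² + (-4)²) = √21 ≈ 4.583
cos θ = (u·v)/(|u||v|) = -37/(13.6·4.583) ≈ -0.5936
θ = arccos(-0.5936) ≈ 126.4°

126.4°


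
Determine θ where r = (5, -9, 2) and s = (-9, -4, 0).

r·s = 5·(-9) + (-9)·(-4) + 2·0 = -45 + 36 + 0 = -9
|r| = √(5² + (-9)² + 2²) = √110 ≈ 10.49
|s| = √((-9)² + (-4)² + 0²) = √97 ≈ 9.849
cos θ = (r·s)/(|r||s|) = -9/(10.49·9.849) ≈ -0.08713
θ = arccos(-0.08713) ≈ 95°

95°


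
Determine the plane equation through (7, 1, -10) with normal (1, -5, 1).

The plane through P with normal n = (a, b, c) satisfies n·(r - P) = 0,
i.e. ax + by + cz = a·x₀ + b·y₀ + c·z₀.
d = 1·7 + (-5)·1 + 1·(-10)
  = 7 - 5 - 10
  = -8
Equation: x - 5y + z = -8

x - 5y + z = -8


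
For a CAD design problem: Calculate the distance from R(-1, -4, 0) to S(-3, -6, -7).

d = √[(x₂-x₁)² + (y₂-y₁)² + (z₂-z₁)²]
  = √[(-2)² + (-2)² + (-7)²]
  = √[4 + 4 + 49]
  = √57
  ≈ 7.55

7.55


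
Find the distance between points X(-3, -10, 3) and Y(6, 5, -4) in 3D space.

d = √[(x₂-x₁)² + (y₂-y₁)² + (z₂-z₁)²]
  = √[9² + 15² + (-7)²]
  = √[81 + 225 + 49]
  = √355
  ≈ 18.84

18.84


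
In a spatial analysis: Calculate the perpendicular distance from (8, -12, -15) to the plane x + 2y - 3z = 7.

distance = |a·x₀ + b·y₀ + c·z₀ - d| / √(a² + b² + c²)
  = |1·8 + 2·(-12) + (-3)·(-15) - 7| / √(1² + 2² + (-3)²)
  = |8 - 24 + 45 - 7| / √(1 + 4 + 9)
  = |22| / √14
  = 22 / 3.742
  ≈ 5.88

5.88


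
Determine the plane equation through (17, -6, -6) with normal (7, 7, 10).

The plane through P with normal n = (a, b, c) satisfies n·(r - P) = 0,
i.e. ax + by + cz = a·x₀ + b·y₀ + c·z₀.
d = 7·17 + 7·(-6) + 10·(-6)
  = 119 - 42 - 60
  = 17
Equation: 7x + 7y + 10z = 17

7x + 7y + 10z = 17


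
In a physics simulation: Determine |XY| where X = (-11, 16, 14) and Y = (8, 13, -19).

d = √[(x₂-x₁)² + (y₂-y₁)² + (z₂-z₁)²]
  = √[19² + (-3)² + (-33)²]
  = √[361 + 9 + 1089]
  = √1459
  ≈ 38.2

38.2


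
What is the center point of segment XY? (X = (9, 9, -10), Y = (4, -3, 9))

M = ((x₁+x₂)/2, (y₁+y₂)/2, (z₁+z₂)/2)
  = ((9 + 4)/2, (9 - 3)/2, (-10 + 9)/2)
  = (13/2, 6/2, -1/2)
  = (6.5, 3, -0.5)

(6.5, 3, -0.5)


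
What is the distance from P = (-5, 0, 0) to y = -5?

distance = |a·x₀ + b·y₀ + c·z₀ - d| / √(a² + b² + c²)
  = |0·(-5) + 1·0 + 0·0 - (-5)| / √(0² + 1² + 0²)
  = |0 + 0 + 0 + 5| / √(0 + 1 + 0)
  = |5| / √1
  = 5 / 1
  ≈ 5

5


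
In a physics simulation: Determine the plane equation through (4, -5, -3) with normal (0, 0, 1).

The plane through P with normal n = (a, b, c) satisfies n·(r - P) = 0,
i.e. ax + by + cz = a·x₀ + b·y₀ + c·z₀.
d = 0·4 + 0·(-5) + 1·(-3)
  = 0 + 0 - 3
  = -3
Equation: z = -3

z = -3


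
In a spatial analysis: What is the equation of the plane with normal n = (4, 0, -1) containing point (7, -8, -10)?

The plane through P with normal n = (a, b, c) satisfies n·(r - P) = 0,
i.e. ax + by + cz = a·x₀ + b·y₀ + c·z₀.
d = 4·7 + 0·(-8) + (-1)·(-10)
  = 28 + 0 + 10
  = 38
Equation: 4x - z = 38

4x - z = 38


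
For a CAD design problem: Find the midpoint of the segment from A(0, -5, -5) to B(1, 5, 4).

M = ((x₁+x₂)/2, (y₁+y₂)/2, (z₁+z₂)/2)
  = ((0 + 1)/2, (-5 + 5)/2, (-5 + 4)/2)
  = (1/2, 0/2, -1/2)
  = (0.5, 0, -0.5)

(0.5, 0, -0.5)


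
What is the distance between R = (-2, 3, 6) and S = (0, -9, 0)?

d = √[(x₂-x₁)² + (y₂-y₁)² + (z₂-z₁)²]
  = √[2² + (-12)² + (-6)²]
  = √[4 + 144 + 36]
  = √184
  ≈ 13.56

13.56


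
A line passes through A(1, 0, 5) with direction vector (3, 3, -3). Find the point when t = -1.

P(t) = A + t·d
  = (1 + 3·(-1), 0 + 3·(-1), 5 + (-3)·(-1))
  = (1 - 3, 0 - 3, 5 + 3)
  = (-2, -3, 8)

(-2, -3, 8)


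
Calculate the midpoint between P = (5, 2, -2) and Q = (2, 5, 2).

M = ((x₁+x₂)/2, (y₁+y₂)/2, (z₁+z₂)/2)
  = ((5 + 2)/2, (2 + 5)/2, (-2 + 2)/2)
  = (7/2, 7/2, 0/2)
  = (3.5, 3.5, 0)

(3.5, 3.5, 0)


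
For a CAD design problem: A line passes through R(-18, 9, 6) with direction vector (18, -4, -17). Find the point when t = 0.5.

P(t) = R + t·d
  = (-18 + 18·0.5, 9 + (-4)·0.5, 6 + (-17)·0.5)
  = (-18 + 9, 9 - 2, 6 - 8.5)
  = (-9, 7, -2.5)

(-9, 7, -2.5)


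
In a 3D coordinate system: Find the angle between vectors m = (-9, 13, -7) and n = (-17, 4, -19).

m·n = (-9)·(-17) + 13·4 + (-7)·(-19) = 153 + 52 + 133 = 338
|m| = √((-9)² + 13² + (-7)²) = √299 ≈ 17.29
|n| = √((-17)² + 4² + (-19)²) = √666 ≈ 25.81
cos θ = (m·n)/(|m||n|) = 338/(17.29·25.81) ≈ 0.7574
θ = arccos(0.7574) ≈ 40.76°

40.76°


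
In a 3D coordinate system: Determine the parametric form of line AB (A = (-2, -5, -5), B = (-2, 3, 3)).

Direction vector d = B - A = (-2 + 2, 3 + 5, 3 + 5) = (0, 8, 8)
Parametric form r = A + t·d:
x = -2, y = -5 + 8t, z = -5 + 8t

x = -2, y = -5 + 8t, z = -5 + 8t


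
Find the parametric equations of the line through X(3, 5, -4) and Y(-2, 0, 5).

Direction vector d = Y - X = (-2 - 3, 0 - 5, 5 + 4) = (-5, -5, 9)
Parametric form r = X + t·d:
x = 3 - 5t, y = 5 - 5t, z = -4 + 9t

x = 3 - 5t, y = 5 - 5t, z = -4 + 9t


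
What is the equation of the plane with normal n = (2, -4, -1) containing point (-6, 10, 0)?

The plane through P with normal n = (a, b, c) satisfies n·(r - P) = 0,
i.e. ax + by + cz = a·x₀ + b·y₀ + c·z₀.
d = 2·(-6) + (-4)·10 + (-1)·0
  = -12 - 40 + 0
  = -52
Equation: 2x - 4y - z = -52

2x - 4y - z = -52


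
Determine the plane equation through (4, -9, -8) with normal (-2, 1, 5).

The plane through P with normal n = (a, b, c) satisfies n·(r - P) = 0,
i.e. ax + by + cz = a·x₀ + b·y₀ + c·z₀.
d = (-2)·4 + 1·(-9) + 5·(-8)
  = -8 - 9 - 40
  = -57
Equation: -2x + y + 5z = -57

-2x + y + 5z = -57


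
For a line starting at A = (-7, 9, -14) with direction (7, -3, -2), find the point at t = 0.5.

P(t) = A + t·d
  = (-7 + 7·0.5, 9 + (-3)·0.5, -14 + (-2)·0.5)
  = (-7 + 3.5, 9 - 1.5, -14 - 1)
  = (-3.5, 7.5, -15)

(-3.5, 7.5, -15)


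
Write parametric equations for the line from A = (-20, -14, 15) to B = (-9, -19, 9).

Direction vector d = B - A = (-9 + 20, -19 + 14, 9 - 15) = (11, -5, -6)
Parametric form r = A + t·d:
x = -20 + 11t, y = -14 - 5t, z = 15 - 6t

x = -20 + 11t, y = -14 - 5t, z = 15 - 6t


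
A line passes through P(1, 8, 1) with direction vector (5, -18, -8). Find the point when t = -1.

P(t) = P + t·d
  = (1 + 5·(-1), 8 + (-18)·(-1), 1 + (-8)·(-1))
  = (1 - 5, 8 + 18, 1 + 8)
  = (-4, 26, 9)

(-4, 26, 9)


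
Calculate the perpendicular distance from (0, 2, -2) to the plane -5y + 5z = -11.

distance = |a·x₀ + b·y₀ + c·z₀ - d| / √(a² + b² + c²)
  = |0·0 + (-5)·2 + 5·(-2) - (-11)| / √(0² + (-5)² + 5²)
  = |0 - 10 - 10 + 11| / √(0 + 25 + 25)
  = |-9| / √50
  = 9 / 7.071
  ≈ 1.273

1.273


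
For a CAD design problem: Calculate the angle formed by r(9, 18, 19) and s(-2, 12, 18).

r·s = 9·(-2) + 18·12 + 19·18 = -18 + 216 + 342 = 540
|r| = √(9² + 18² + 19²) = √766 ≈ 27.68
|s| = √((-2)² + 12² + 18²) = √472 ≈ 21.73
cos θ = (r·s)/(|r||s|) = 540/(27.68·21.73) ≈ 0.8981
θ = arccos(0.8981) ≈ 26.09°

26.09°


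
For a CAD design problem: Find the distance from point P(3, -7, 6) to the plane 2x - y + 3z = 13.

distance = |a·x₀ + b·y₀ + c·z₀ - d| / √(a² + b² + c²)
  = |2·3 + (-1)·(-7) + 3·6 - 13| / √(2² + (-1)² + 3²)
  = |6 + 7 + 18 - 13| / √(4 + 1 + 9)
  = |18| / √14
  = 18 / 3.742
  ≈ 4.811

4.811


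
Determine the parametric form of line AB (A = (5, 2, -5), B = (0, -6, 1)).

Direction vector d = B - A = (0 - 5, -6 - 2, 1 + 5) = (-5, -8, 6)
Parametric form r = A + t·d:
x = 5 - 5t, y = 2 - 8t, z = -5 + 6t

x = 5 - 5t, y = 2 - 8t, z = -5 + 6t


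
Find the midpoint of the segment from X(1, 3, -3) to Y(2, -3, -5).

M = ((x₁+x₂)/2, (y₁+y₂)/2, (z₁+z₂)/2)
  = ((1 + 2)/2, (3 - 3)/2, (-3 - 5)/2)
  = (3/2, 0/2, -8/2)
  = (1.5, 0, -4)

(1.5, 0, -4)


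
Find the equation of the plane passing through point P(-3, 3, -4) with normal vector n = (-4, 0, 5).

The plane through P with normal n = (a, b, c) satisfies n·(r - P) = 0,
i.e. ax + by + cz = a·x₀ + b·y₀ + c·z₀.
d = (-4)·(-3) + 0·3 + 5·(-4)
  = 12 + 0 - 20
  = -8
Equation: -4x + 5z = -8

-4x + 5z = -8


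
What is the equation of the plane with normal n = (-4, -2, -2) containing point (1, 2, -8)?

The plane through P with normal n = (a, b, c) satisfies n·(r - P) = 0,
i.e. ax + by + cz = a·x₀ + b·y₀ + c·z₀.
d = (-4)·1 + (-2)·2 + (-2)·(-8)
  = -4 - 4 + 16
  = 8
Equation: -4x - 2y - 2z = 8

-4x - 2y - 2z = 8


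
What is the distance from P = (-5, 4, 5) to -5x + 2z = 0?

distance = |a·x₀ + b·y₀ + c·z₀ - d| / √(a² + b² + c²)
  = |(-5)·(-5) + 0·4 + 2·5 - 0| / √((-5)² + 0² + 2²)
  = |25 + 0 + 10 + 0| / √(25 + 0 + 4)
  = |35| / √29
  = 35 / 5.385
  ≈ 6.499

6.499


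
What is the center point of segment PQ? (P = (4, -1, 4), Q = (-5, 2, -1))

M = ((x₁+x₂)/2, (y₁+y₂)/2, (z₁+z₂)/2)
  = ((4 - 5)/2, (-1 + 2)/2, (4 - 1)/2)
  = (-1/2, 1/2, 3/2)
  = (-0.5, 0.5, 1.5)

(-0.5, 0.5, 1.5)


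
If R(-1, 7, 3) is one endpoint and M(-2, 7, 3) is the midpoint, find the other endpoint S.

S = 2M - R
  = (2·(-2) - (-1), 2·7 - 7, 2·3 - 3)
  = (-4 + 1, 14 - 7, 6 - 3)
  = (-3, 7, 3)

(-3, 7, 3)


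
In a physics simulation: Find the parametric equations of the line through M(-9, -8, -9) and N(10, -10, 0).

Direction vector d = N - M = (10 + 9, -10 + 8, 0 + 9) = (19, -2, 9)
Parametric form r = M + t·d:
x = -9 + 19t, y = -8 - 2t, z = -9 + 9t

x = -9 + 19t, y = -8 - 2t, z = -9 + 9t


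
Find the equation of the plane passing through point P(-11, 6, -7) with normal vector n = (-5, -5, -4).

The plane through P with normal n = (a, b, c) satisfies n·(r - P) = 0,
i.e. ax + by + cz = a·x₀ + b·y₀ + c·z₀.
d = (-5)·(-11) + (-5)·6 + (-4)·(-7)
  = 55 - 30 + 28
  = 53
Equation: -5x - 5y - 4z = 53

-5x - 5y - 4z = 53


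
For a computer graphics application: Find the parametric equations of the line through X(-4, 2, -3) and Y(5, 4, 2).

Direction vector d = Y - X = (5 + 4, 4 - 2, 2 + 3) = (9, 2, 5)
Parametric form r = X + t·d:
x = -4 + 9t, y = 2 + 2t, z = -3 + 5t

x = -4 + 9t, y = 2 + 2t, z = -3 + 5t


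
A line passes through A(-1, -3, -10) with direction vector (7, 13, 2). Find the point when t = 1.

P(t) = A + t·d
  = (-1 + 7·1, -3 + 13·1, -10 + 2·1)
  = (-1 + 7, -3 + 13, -10 + 2)
  = (6, 10, -8)

(6, 10, -8)


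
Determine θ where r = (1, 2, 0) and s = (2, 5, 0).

r·s = 1·2 + 2·5 + 0·0 = 2 + 10 + 0 = 12
|r| = √(1² + 2² + 0²) = √5 ≈ 2.236
|s| = √(2² + 5² + 0²) = √29 ≈ 5.385
cos θ = (r·s)/(|r||s|) = 12/(2.236·5.385) ≈ 0.9965
θ = arccos(0.9965) ≈ 4.764°

4.764°


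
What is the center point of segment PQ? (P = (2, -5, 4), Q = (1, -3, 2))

M = ((x₁+x₂)/2, (y₁+y₂)/2, (z₁+z₂)/2)
  = ((2 + 1)/2, (-5 - 3)/2, (4 + 2)/2)
  = (3/2, -8/2, 6/2)
  = (1.5, -4, 3)

(1.5, -4, 3)


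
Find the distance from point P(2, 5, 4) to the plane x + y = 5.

distance = |a·x₀ + b·y₀ + c·z₀ - d| / √(a² + b² + c²)
  = |1·2 + 1·5 + 0·4 - 5| / √(1² + 1² + 0²)
  = |2 + 5 + 0 - 5| / √(1 + 1 + 0)
  = |2| / √2
  = 2 / 1.414
  ≈ 1.414

1.414


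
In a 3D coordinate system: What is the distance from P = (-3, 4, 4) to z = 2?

distance = |a·x₀ + b·y₀ + c·z₀ - d| / √(a² + b² + c²)
  = |0·(-3) + 0·4 + 1·4 - 2| / √(0² + 0² + 1²)
  = |0 + 0 + 4 - 2| / √(0 + 0 + 1)
  = |2| / √1
  = 2 / 1
  ≈ 2

2


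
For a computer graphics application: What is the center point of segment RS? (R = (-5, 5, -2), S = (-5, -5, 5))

M = ((x₁+x₂)/2, (y₁+y₂)/2, (z₁+z₂)/2)
  = ((-5 - 5)/2, (5 - 5)/2, (-2 + 5)/2)
  = (-10/2, 0/2, 3/2)
  = (-5, 0, 1.5)

(-5, 0, 1.5)


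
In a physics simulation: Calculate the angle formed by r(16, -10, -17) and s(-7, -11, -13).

r·s = 16·(-7) + (-10)·(-11) + (-17)·(-13) = -112 + 110 + 221 = 219
|r| = √(16² + (-10)² + (-17)²) = √645 ≈ 25.4
|s| = √((-7)² + (-11)² + (-13)²) = √339 ≈ 18.41
cos θ = (r·s)/(|r||s|) = 219/(25.4·18.41) ≈ 0.4683
θ = arccos(0.4683) ≈ 62.07°

62.07°


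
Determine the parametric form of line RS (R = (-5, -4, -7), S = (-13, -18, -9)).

Direction vector d = S - R = (-13 + 5, -18 + 4, -9 + 7) = (-8, -14, -2)
Parametric form r = R + t·d:
x = -5 - 8t, y = -4 - 14t, z = -7 - 2t

x = -5 - 8t, y = -4 - 14t, z = -7 - 2t


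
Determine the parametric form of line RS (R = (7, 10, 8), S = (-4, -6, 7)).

Direction vector d = S - R = (-4 - 7, -6 - 10, 7 - 8) = (-11, -16, -1)
Parametric form r = R + t·d:
x = 7 - 11t, y = 10 - 16t, z = 8 - t

x = 7 - 11t, y = 10 - 16t, z = 8 - t


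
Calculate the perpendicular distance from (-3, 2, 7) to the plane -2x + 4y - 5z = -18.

distance = |a·x₀ + b·y₀ + c·z₀ - d| / √(a² + b² + c²)
  = |(-2)·(-3) + 4·2 + (-5)·7 - (-18)| / √((-2)² + 4² + (-5)²)
  = |6 + 8 - 35 + 18| / √(4 + 16 + 25)
  = |-3| / √45
  = 3 / 6.708
  ≈ 0.4472

0.4472


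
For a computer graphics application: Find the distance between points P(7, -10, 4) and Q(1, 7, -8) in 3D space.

d = √[(x₂-x₁)² + (y₂-y₁)² + (z₂-z₁)²]
  = √[(-6)² + 17² + (-12)²]
  = √[36 + 289 + 144]
  = √469
  ≈ 21.66

21.66


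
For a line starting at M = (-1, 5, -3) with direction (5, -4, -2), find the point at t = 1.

P(t) = M + t·d
  = (-1 + 5·1, 5 + (-4)·1, -3 + (-2)·1)
  = (-1 + 5, 5 - 4, -3 - 2)
  = (4, 1, -5)

(4, 1, -5)


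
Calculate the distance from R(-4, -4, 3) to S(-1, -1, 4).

d = √[(x₂-x₁)² + (y₂-y₁)² + (z₂-z₁)²]
  = √[3² + 3² + 1²]
  = √[9 + 9 + 1]
  = √19
  ≈ 4.359

4.359


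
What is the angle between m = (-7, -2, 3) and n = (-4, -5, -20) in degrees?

m·n = (-7)·(-4) + (-2)·(-5) + 3·(-20) = 28 + 10 - 60 = -22
|m| = √((-7)² + (-2)² + 3²) = √62 ≈ 7.874
|n| = √((-4)² + (-5)² + (-20)²) = √441 ≈ 21
cos θ = (m·n)/(|m||n|) = -22/(7.874·21) ≈ -0.133
θ = arccos(-0.133) ≈ 97.65°

97.65°


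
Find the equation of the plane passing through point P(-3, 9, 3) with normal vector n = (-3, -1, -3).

The plane through P with normal n = (a, b, c) satisfies n·(r - P) = 0,
i.e. ax + by + cz = a·x₀ + b·y₀ + c·z₀.
d = (-3)·(-3) + (-1)·9 + (-3)·3
  = 9 - 9 - 9
  = -9
Equation: -3x - y - 3z = -9

-3x - y - 3z = -9


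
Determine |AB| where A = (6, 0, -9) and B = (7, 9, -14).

d = √[(x₂-x₁)² + (y₂-y₁)² + (z₂-z₁)²]
  = √[1² + 9² + (-5)²]
  = √[1 + 81 + 25]
  = √107
  ≈ 10.34

10.34


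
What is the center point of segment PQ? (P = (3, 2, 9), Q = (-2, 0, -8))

M = ((x₁+x₂)/2, (y₁+y₂)/2, (z₁+z₂)/2)
  = ((3 - 2)/2, (2 + 0)/2, (9 - 8)/2)
  = (1/2, 2/2, 1/2)
  = (0.5, 1, 0.5)

(0.5, 1, 0.5)


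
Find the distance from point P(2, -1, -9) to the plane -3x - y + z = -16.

distance = |a·x₀ + b·y₀ + c·z₀ - d| / √(a² + b² + c²)
  = |(-3)·2 + (-1)·(-1) + 1·(-9) - (-16)| / √((-3)² + (-1)² + 1²)
  = |-6 + 1 - 9 + 16| / √(9 + 1 + 1)
  = |2| / √11
  = 2 / 3.317
  ≈ 0.603

0.603


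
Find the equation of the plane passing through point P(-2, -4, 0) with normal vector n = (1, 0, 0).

The plane through P with normal n = (a, b, c) satisfies n·(r - P) = 0,
i.e. ax + by + cz = a·x₀ + b·y₀ + c·z₀.
d = 1·(-2) + 0·(-4) + 0·0
  = -2 + 0 + 0
  = -2
Equation: x = -2

x = -2


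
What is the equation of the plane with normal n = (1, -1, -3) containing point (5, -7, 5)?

The plane through P with normal n = (a, b, c) satisfies n·(r - P) = 0,
i.e. ax + by + cz = a·x₀ + b·y₀ + c·z₀.
d = 1·5 + (-1)·(-7) + (-3)·5
  = 5 + 7 - 15
  = -3
Equation: x - y - 3z = -3

x - y - 3z = -3


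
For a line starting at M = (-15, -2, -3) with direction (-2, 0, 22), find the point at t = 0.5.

P(t) = M + t·d
  = (-15 + (-2)·0.5, -2 + 0·0.5, -3 + 22·0.5)
  = (-15 - 1, -2 + 0, -3 + 11)
  = (-16, -2, 8)

(-16, -2, 8)


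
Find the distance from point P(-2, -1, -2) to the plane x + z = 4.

distance = |a·x₀ + b·y₀ + c·z₀ - d| / √(a² + b² + c²)
  = |1·(-2) + 0·(-1) + 1·(-2) - 4| / √(1² + 0² + 1²)
  = |-2 + 0 - 2 - 4| / √(1 + 0 + 1)
  = |-8| / √2
  = 8 / 1.414
  ≈ 5.657

5.657


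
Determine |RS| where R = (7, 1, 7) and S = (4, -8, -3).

d = √[(x₂-x₁)² + (y₂-y₁)² + (z₂-z₁)²]
  = √[(-3)² + (-9)² + (-10)²]
  = √[9 + 81 + 100]
  = √190
  ≈ 13.78

13.78


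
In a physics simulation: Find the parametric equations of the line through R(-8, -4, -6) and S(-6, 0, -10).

Direction vector d = S - R = (-6 + 8, 0 + 4, -10 + 6) = (2, 4, -4)
Parametric form r = R + t·d:
x = -8 + 2t, y = -4 + 4t, z = -6 - 4t

x = -8 + 2t, y = -4 + 4t, z = -6 - 4t


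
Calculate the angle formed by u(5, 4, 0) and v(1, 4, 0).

u·v = 5·1 + 4·4 + 0·0 = 5 + 16 + 0 = 21
|u| = √(5² + 4² + 0²) = √41 ≈ 6.403
|v| = √(1² + 4² + 0²) = √17 ≈ 4.123
cos θ = (u·v)/(|u||v|) = 21/(6.403·4.123) ≈ 0.7954
θ = arccos(0.7954) ≈ 37.3°

37.3°


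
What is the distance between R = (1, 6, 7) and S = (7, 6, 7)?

d = √[(x₂-x₁)² + (y₂-y₁)² + (z₂-z₁)²]
  = √[6² + 0² + 0²]
  = √[36 + 0 + 0]
  = √36
  ≈ 6

6


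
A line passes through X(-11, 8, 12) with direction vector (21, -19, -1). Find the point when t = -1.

P(t) = X + t·d
  = (-11 + 21·(-1), 8 + (-19)·(-1), 12 + (-1)·(-1))
  = (-11 - 21, 8 + 19, 12 + 1)
  = (-32, 27, 13)

(-32, 27, 13)


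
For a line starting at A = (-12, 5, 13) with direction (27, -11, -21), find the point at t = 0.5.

P(t) = A + t·d
  = (-12 + 27·0.5, 5 + (-11)·0.5, 13 + (-21)·0.5)
  = (-12 + 13.5, 5 - 5.5, 13 - 10.5)
  = (1.5, -0.5, 2.5)

(1.5, -0.5, 2.5)


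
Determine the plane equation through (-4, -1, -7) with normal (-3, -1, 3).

The plane through P with normal n = (a, b, c) satisfies n·(r - P) = 0,
i.e. ax + by + cz = a·x₀ + b·y₀ + c·z₀.
d = (-3)·(-4) + (-1)·(-1) + 3·(-7)
  = 12 + 1 - 21
  = -8
Equation: -3x - y + 3z = -8

-3x - y + 3z = -8


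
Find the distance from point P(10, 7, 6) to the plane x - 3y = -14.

distance = |a·x₀ + b·y₀ + c·z₀ - d| / √(a² + b² + c²)
  = |1·10 + (-3)·7 + 0·6 - (-14)| / √(1² + (-3)² + 0²)
  = |10 - 21 + 0 + 14| / √(1 + 9 + 0)
  = |3| / √10
  = 3 / 3.162
  ≈ 0.9487

0.9487


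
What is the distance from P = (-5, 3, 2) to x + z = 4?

distance = |a·x₀ + b·y₀ + c·z₀ - d| / √(a² + b² + c²)
  = |1·(-5) + 0·3 + 1·2 - 4| / √(1² + 0² + 1²)
  = |-5 + 0 + 2 - 4| / √(1 + 0 + 1)
  = |-7| / √2
  = 7 / 1.414
  ≈ 4.95

4.95


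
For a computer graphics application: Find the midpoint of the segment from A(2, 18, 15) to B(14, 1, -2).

M = ((x₁+x₂)/2, (y₁+y₂)/2, (z₁+z₂)/2)
  = ((2 + 14)/2, (18 + 1)/2, (15 - 2)/2)
  = (16/2, 19/2, 13/2)
  = (8, 9.5, 6.5)

(8, 9.5, 6.5)


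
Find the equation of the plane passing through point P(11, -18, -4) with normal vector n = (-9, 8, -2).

The plane through P with normal n = (a, b, c) satisfies n·(r - P) = 0,
i.e. ax + by + cz = a·x₀ + b·y₀ + c·z₀.
d = (-9)·11 + 8·(-18) + (-2)·(-4)
  = -99 - 144 + 8
  = -235
Equation: -9x + 8y - 2z = -235

-9x + 8y - 2z = -235


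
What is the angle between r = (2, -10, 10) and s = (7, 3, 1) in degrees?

r·s = 2·7 + (-10)·3 + 10·1 = 14 - 30 + 10 = -6
|r| = √(2² + (-10)² + 10²) = √204 ≈ 14.28
|s| = √(7² + 3² + 1²) = √59 ≈ 7.681
cos θ = (r·s)/(|r||s|) = -6/(14.28·7.681) ≈ -0.05469
θ = arccos(-0.05469) ≈ 93.14°

93.14°


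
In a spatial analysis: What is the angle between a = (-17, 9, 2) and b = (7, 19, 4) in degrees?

a·b = (-17)·7 + 9·19 + 2·4 = -119 + 171 + 8 = 60
|a| = √((-17)² + 9² + 2²) = √374 ≈ 19.34
|b| = √(7² + 19² + 4²) = √426 ≈ 20.64
cos θ = (a·b)/(|a||b|) = 60/(19.34·20.64) ≈ 0.1503
θ = arccos(0.1503) ≈ 81.35°

81.35°


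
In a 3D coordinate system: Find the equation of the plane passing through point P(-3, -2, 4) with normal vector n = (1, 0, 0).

The plane through P with normal n = (a, b, c) satisfies n·(r - P) = 0,
i.e. ax + by + cz = a·x₀ + b·y₀ + c·z₀.
d = 1·(-3) + 0·(-2) + 0·4
  = -3 + 0 + 0
  = -3
Equation: x = -3

x = -3


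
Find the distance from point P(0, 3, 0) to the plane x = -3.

distance = |a·x₀ + b·y₀ + c·z₀ - d| / √(a² + b² + c²)
  = |1·0 + 0·3 + 0·0 - (-3)| / √(1² + 0² + 0²)
  = |0 + 0 + 0 + 3| / √(1 + 0 + 0)
  = |3| / √1
  = 3 / 1
  ≈ 3

3


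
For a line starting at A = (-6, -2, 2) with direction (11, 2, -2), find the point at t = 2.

P(t) = A + t·d
  = (-6 + 11·2, -2 + 2·2, 2 + (-2)·2)
  = (-6 + 22, -2 + 4, 2 - 4)
  = (16, 2, -2)

(16, 2, -2)


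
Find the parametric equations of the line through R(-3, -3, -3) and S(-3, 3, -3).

Direction vector d = S - R = (-3 + 3, 3 + 3, -3 + 3) = (0, 6, 0)
Parametric form r = R + t·d:
x = -3, y = -3 + 6t, z = -3

x = -3, y = -3 + 6t, z = -3


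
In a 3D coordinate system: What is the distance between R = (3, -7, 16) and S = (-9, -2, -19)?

d = √[(x₂-x₁)² + (y₂-y₁)² + (z₂-z₁)²]
  = √[(-12)² + 5² + (-35)²]
  = √[144 + 25 + 1225]
  = √1394
  ≈ 37.34

37.34


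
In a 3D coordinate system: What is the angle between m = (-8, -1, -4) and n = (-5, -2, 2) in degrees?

m·n = (-8)·(-5) + (-1)·(-2) + (-4)·2 = 40 + 2 - 8 = 34
|m| = √((-8)² + (-1)² + (-4)²) = √81 ≈ 9
|n| = √((-5)² + (-2)² + 2²) = √33 ≈ 5.745
cos θ = (m·n)/(|m||n|) = 34/(9·5.745) ≈ 0.6576
θ = arccos(0.6576) ≈ 48.88°

48.88°


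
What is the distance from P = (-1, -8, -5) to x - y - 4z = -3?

distance = |a·x₀ + b·y₀ + c·z₀ - d| / √(a² + b² + c²)
  = |1·(-1) + (-1)·(-8) + (-4)·(-5) - (-3)| / √(1² + (-1)² + (-4)²)
  = |-1 + 8 + 20 + 3| / √(1 + 1 + 16)
  = |30| / √18
  = 30 / 4.243
  ≈ 7.071

7.071


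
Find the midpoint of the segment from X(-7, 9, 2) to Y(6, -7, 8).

M = ((x₁+x₂)/2, (y₁+y₂)/2, (z₁+z₂)/2)
  = ((-7 + 6)/2, (9 - 7)/2, (2 + 8)/2)
  = (-1/2, 2/2, 10/2)
  = (-0.5, 1, 5)

(-0.5, 1, 5)


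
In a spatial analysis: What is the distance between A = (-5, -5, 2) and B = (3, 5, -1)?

d = √[(x₂-x₁)² + (y₂-y₁)² + (z₂-z₁)²]
  = √[8² + 10² + (-3)²]
  = √[64 + 100 + 9]
  = √173
  ≈ 13.15

13.15


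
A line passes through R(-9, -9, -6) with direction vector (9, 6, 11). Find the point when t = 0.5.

P(t) = R + t·d
  = (-9 + 9·0.5, -9 + 6·0.5, -6 + 11·0.5)
  = (-9 + 4.5, -9 + 3, -6 + 5.5)
  = (-4.5, -6, -0.5)

(-4.5, -6, -0.5)


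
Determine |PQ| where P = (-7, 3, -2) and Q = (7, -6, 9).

d = √[(x₂-x₁)² + (y₂-y₁)² + (z₂-z₁)²]
  = √[14² + (-9)² + 11²]
  = √[196 + 81 + 121]
  = √398
  ≈ 19.95

19.95


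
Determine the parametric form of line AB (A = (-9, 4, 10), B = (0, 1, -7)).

Direction vector d = B - A = (0 + 9, 1 - 4, -7 - 10) = (9, -3, -17)
Parametric form r = A + t·d:
x = -9 + 9t, y = 4 - 3t, z = 10 - 17t

x = -9 + 9t, y = 4 - 3t, z = 10 - 17t


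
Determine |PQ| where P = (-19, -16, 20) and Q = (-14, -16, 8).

d = √[(x₂-x₁)² + (y₂-y₁)² + (z₂-z₁)²]
  = √[5² + 0² + (-12)²]
  = √[25 + 0 + 144]
  = √169
  ≈ 13

13


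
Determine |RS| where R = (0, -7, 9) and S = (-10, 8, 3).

d = √[(x₂-x₁)² + (y₂-y₁)² + (z₂-z₁)²]
  = √[(-10)² + 15² + (-6)²]
  = √[100 + 225 + 36]
  = √361
  ≈ 19

19


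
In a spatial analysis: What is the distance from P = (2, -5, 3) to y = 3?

distance = |a·x₀ + b·y₀ + c·z₀ - d| / √(a² + b² + c²)
  = |0·2 + 1·(-5) + 0·3 - 3| / √(0² + 1² + 0²)
  = |0 - 5 + 0 - 3| / √(0 + 1 + 0)
  = |-8| / √1
  = 8 / 1
  ≈ 8

8


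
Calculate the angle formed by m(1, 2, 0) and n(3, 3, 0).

m·n = 1·3 + 2·3 + 0·0 = 3 + 6 + 0 = 9
|m| = √(1² + 2² + 0²) = √5 ≈ 2.236
|n| = √(3² + 3² + 0²) = √18 ≈ 4.243
cos θ = (m·n)/(|m||n|) = 9/(2.236·4.243) ≈ 0.9487
θ = arccos(0.9487) ≈ 18.43°

18.43°


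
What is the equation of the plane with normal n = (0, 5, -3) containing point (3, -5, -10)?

The plane through P with normal n = (a, b, c) satisfies n·(r - P) = 0,
i.e. ax + by + cz = a·x₀ + b·y₀ + c·z₀.
d = 0·3 + 5·(-5) + (-3)·(-10)
  = 0 - 25 + 30
  = 5
Equation: 5y - 3z = 5

5y - 3z = 5


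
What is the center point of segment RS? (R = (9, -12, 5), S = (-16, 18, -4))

M = ((x₁+x₂)/2, (y₁+y₂)/2, (z₁+z₂)/2)
  = ((9 - 16)/2, (-12 + 18)/2, (5 - 4)/2)
  = (-7/2, 6/2, 1/2)
  = (-3.5, 3, 0.5)

(-3.5, 3, 0.5)


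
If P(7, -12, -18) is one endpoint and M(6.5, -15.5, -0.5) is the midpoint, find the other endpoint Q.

Q = 2M - P
  = (2·6.5 - 7, 2·(-15.5) - (-12), 2·(-0.5) - (-18))
  = (13 - 7, -31 + 12, -1 + 18)
  = (6, -19, 17)

(6, -19, 17)


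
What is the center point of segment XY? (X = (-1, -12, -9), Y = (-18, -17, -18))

M = ((x₁+x₂)/2, (y₁+y₂)/2, (z₁+z₂)/2)
  = ((-1 - 18)/2, (-12 - 17)/2, (-9 - 18)/2)
  = (-19/2, -29/2, -27/2)
  = (-9.5, -14.5, -13.5)

(-9.5, -14.5, -13.5)


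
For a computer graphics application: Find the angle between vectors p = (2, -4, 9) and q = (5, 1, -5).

p·q = 2·5 + (-4)·1 + 9·(-5) = 10 - 4 - 45 = -39
|p| = √(2² + (-4)² + 9²) = √101 ≈ 10.05
|q| = √(5² + 1² + (-5)²) = √51 ≈ 7.141
cos θ = (p·q)/(|p||q|) = -39/(10.05·7.141) ≈ -0.5434
θ = arccos(-0.5434) ≈ 122.9°

122.9°


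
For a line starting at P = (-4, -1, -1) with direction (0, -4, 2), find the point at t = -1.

P(t) = P + t·d
  = (-4 + 0·(-1), -1 + (-4)·(-1), -1 + 2·(-1))
  = (-4 + 0, -1 + 4, -1 - 2)
  = (-4, 3, -3)

(-4, 3, -3)


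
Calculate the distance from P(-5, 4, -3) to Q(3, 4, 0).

d = √[(x₂-x₁)² + (y₂-y₁)² + (z₂-z₁)²]
  = √[8² + 0² + 3²]
  = √[64 + 0 + 9]
  = √73
  ≈ 8.544

8.544


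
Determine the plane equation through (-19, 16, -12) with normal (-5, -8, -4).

The plane through P with normal n = (a, b, c) satisfies n·(r - P) = 0,
i.e. ax + by + cz = a·x₀ + b·y₀ + c·z₀.
d = (-5)·(-19) + (-8)·16 + (-4)·(-12)
  = 95 - 128 + 48
  = 15
Equation: -5x - 8y - 4z = 15

-5x - 8y - 4z = 15


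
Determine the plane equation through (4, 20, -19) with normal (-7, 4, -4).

The plane through P with normal n = (a, b, c) satisfies n·(r - P) = 0,
i.e. ax + by + cz = a·x₀ + b·y₀ + c·z₀.
d = (-7)·4 + 4·20 + (-4)·(-19)
  = -28 + 80 + 76
  = 128
Equation: -7x + 4y - 4z = 128

-7x + 4y - 4z = 128


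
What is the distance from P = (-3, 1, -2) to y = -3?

distance = |a·x₀ + b·y₀ + c·z₀ - d| / √(a² + b² + c²)
  = |0·(-3) + 1·1 + 0·(-2) - (-3)| / √(0² + 1² + 0²)
  = |0 + 1 + 0 + 3| / √(0 + 1 + 0)
  = |4| / √1
  = 4 / 1
  ≈ 4

4


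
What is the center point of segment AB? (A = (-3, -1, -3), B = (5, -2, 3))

M = ((x₁+x₂)/2, (y₁+y₂)/2, (z₁+z₂)/2)
  = ((-3 + 5)/2, (-1 - 2)/2, (-3 + 3)/2)
  = (2/2, -3/2, 0/2)
  = (1, -1.5, 0)

(1, -1.5, 0)


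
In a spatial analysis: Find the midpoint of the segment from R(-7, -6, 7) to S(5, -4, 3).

M = ((x₁+x₂)/2, (y₁+y₂)/2, (z₁+z₂)/2)
  = ((-7 + 5)/2, (-6 - 4)/2, (7 + 3)/2)
  = (-2/2, -10/2, 10/2)
  = (-1, -5, 5)

(-1, -5, 5)


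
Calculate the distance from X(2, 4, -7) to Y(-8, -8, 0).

d = √[(x₂-x₁)² + (y₂-y₁)² + (z₂-z₁)²]
  = √[(-10)² + (-12)² + 7²]
  = √[100 + 144 + 49]
  = √293
  ≈ 17.12

17.12


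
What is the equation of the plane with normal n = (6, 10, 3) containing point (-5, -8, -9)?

The plane through P with normal n = (a, b, c) satisfies n·(r - P) = 0,
i.e. ax + by + cz = a·x₀ + b·y₀ + c·z₀.
d = 6·(-5) + 10·(-8) + 3·(-9)
  = -30 - 80 - 27
  = -137
Equation: 6x + 10y + 3z = -137

6x + 10y + 3z = -137


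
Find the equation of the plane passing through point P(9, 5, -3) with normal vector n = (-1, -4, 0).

The plane through P with normal n = (a, b, c) satisfies n·(r - P) = 0,
i.e. ax + by + cz = a·x₀ + b·y₀ + c·z₀.
d = (-1)·9 + (-4)·5 + 0·(-3)
  = -9 - 20 + 0
  = -29
Equation: -x - 4y = -29

-x - 4y = -29


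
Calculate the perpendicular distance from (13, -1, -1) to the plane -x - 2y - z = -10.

distance = |a·x₀ + b·y₀ + c·z₀ - d| / √(a² + b² + c²)
  = |(-1)·13 + (-2)·(-1) + (-1)·(-1) - (-10)| / √((-1)² + (-2)² + (-1)²)
  = |-13 + 2 + 1 + 10| / √(1 + 4 + 1)
  = |0| / √6
  = 0 / 2.449
  ≈ 0

0


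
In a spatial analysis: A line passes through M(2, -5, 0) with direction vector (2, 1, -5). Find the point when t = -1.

P(t) = M + t·d
  = (2 + 2·(-1), -5 + 1·(-1), 0 + (-5)·(-1))
  = (2 - 2, -5 - 1, 0 + 5)
  = (0, -6, 5)

(0, -6, 5)


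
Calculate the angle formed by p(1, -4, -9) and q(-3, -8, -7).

p·q = 1·(-3) + (-4)·(-8) + (-9)·(-7) = -3 + 32 + 63 = 92
|p| = √(1² + (-4)² + (-9)²) = √98 ≈ 9.899
|q| = √((-3)² + (-8)² + (-7)²) = √122 ≈ 11.05
cos θ = (p·q)/(|p||q|) = 92/(9.899·11.05) ≈ 0.8414
θ = arccos(0.8414) ≈ 32.71°

32.71°


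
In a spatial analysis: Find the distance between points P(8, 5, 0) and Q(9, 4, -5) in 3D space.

d = √[(x₂-x₁)² + (y₂-y₁)² + (z₂-z₁)²]
  = √[1² + (-1)² + (-5)²]
  = √[1 + 1 + 25]
  = √27
  ≈ 5.196

5.196


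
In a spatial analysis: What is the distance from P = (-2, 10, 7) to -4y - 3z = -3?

distance = |a·x₀ + b·y₀ + c·z₀ - d| / √(a² + b² + c²)
  = |0·(-2) + (-4)·10 + (-3)·7 - (-3)| / √(0² + (-4)² + (-3)²)
  = |0 - 40 - 21 + 3| / √(0 + 16 + 9)
  = |-58| / √25
  = 58 / 5
  ≈ 11.6

11.6


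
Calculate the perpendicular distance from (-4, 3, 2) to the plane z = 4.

distance = |a·x₀ + b·y₀ + c·z₀ - d| / √(a² + b² + c²)
  = |0·(-4) + 0·3 + 1·2 - 4| / √(0² + 0² + 1²)
  = |0 + 0 + 2 - 4| / √(0 + 0 + 1)
  = |-2| / √1
  = 2 / 1
  ≈ 2

2


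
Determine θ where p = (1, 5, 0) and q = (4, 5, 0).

p·q = 1·4 + 5·5 + 0·0 = 4 + 25 + 0 = 29
|p| = √(1² + 5² + 0²) = √26 ≈ 5.099
|q| = √(4² + 5² + 0²) = √41 ≈ 6.403
cos θ = (p·q)/(|p||q|) = 29/(5.099·6.403) ≈ 0.8882
θ = arccos(0.8882) ≈ 27.35°

27.35°


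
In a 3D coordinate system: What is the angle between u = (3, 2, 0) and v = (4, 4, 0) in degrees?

u·v = 3·4 + 2·4 + 0·0 = 12 + 8 + 0 = 20
|u| = √(3² + 2² + 0²) = √13 ≈ 3.606
|v| = √(4² + 4² + 0²) = √32 ≈ 5.657
cos θ = (u·v)/(|u||v|) = 20/(3.606·5.657) ≈ 0.9806
θ = arccos(0.9806) ≈ 11.31°

11.31°


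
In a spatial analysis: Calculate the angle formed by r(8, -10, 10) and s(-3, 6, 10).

r·s = 8·(-3) + (-10)·6 + 10·10 = -24 - 60 + 100 = 16
|r| = √(8² + (-10)² + 10²) = √264 ≈ 16.25
|s| = √((-3)² + 6² + 10²) = √145 ≈ 12.04
cos θ = (r·s)/(|r||s|) = 16/(16.25·12.04) ≈ 0.08178
θ = arccos(0.08178) ≈ 85.31°

85.31°


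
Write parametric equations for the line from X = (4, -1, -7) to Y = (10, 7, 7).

Direction vector d = Y - X = (10 - 4, 7 + 1, 7 + 7) = (6, 8, 14)
Parametric form r = X + t·d:
x = 4 + 6t, y = -1 + 8t, z = -7 + 14t

x = 4 + 6t, y = -1 + 8t, z = -7 + 14t


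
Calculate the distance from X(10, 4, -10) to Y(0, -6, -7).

d = √[(x₂-x₁)² + (y₂-y₁)² + (z₂-z₁)²]
  = √[(-10)² + (-10)² + 3²]
  = √[100 + 100 + 9]
  = √209
  ≈ 14.46

14.46


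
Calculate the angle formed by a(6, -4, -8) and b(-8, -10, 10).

a·b = 6·(-8) + (-4)·(-10) + (-8)·10 = -48 + 40 - 80 = -88
|a| = √(6² + (-4)² + (-8)²) = √116 ≈ 10.77
|b| = √((-8)² + (-10)² + 10²) = √264 ≈ 16.25
cos θ = (a·b)/(|a||b|) = -88/(10.77·16.25) ≈ -0.5029
θ = arccos(-0.5029) ≈ 120.2°

120.2°


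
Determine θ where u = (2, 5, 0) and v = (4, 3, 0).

u·v = 2·4 + 5·3 + 0·0 = 8 + 15 + 0 = 23
|u| = √(2² + 5² + 0²) = √29 ≈ 5.385
|v| = √(4² + 3² + 0²) = √25 ≈ 5
cos θ = (u·v)/(|u||v|) = 23/(5.385·5) ≈ 0.8542
θ = arccos(0.8542) ≈ 31.33°

31.33°


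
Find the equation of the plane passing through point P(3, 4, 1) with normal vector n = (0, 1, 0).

The plane through P with normal n = (a, b, c) satisfies n·(r - P) = 0,
i.e. ax + by + cz = a·x₀ + b·y₀ + c·z₀.
d = 0·3 + 1·4 + 0·1
  = 0 + 4 + 0
  = 4
Equation: y = 4

y = 4


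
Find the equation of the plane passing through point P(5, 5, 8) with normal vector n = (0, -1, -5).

The plane through P with normal n = (a, b, c) satisfies n·(r - P) = 0,
i.e. ax + by + cz = a·x₀ + b·y₀ + c·z₀.
d = 0·5 + (-1)·5 + (-5)·8
  = 0 - 5 - 40
  = -45
Equation: -y - 5z = -45

-y - 5z = -45


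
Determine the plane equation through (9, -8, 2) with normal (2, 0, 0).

The plane through P with normal n = (a, b, c) satisfies n·(r - P) = 0,
i.e. ax + by + cz = a·x₀ + b·y₀ + c·z₀.
d = 2·9 + 0·(-8) + 0·2
  = 18 + 0 + 0
  = 18
Equation: 2x = 18

2x = 18


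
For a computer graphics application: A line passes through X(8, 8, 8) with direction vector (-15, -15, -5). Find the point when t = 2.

P(t) = X + t·d
  = (8 + (-15)·2, 8 + (-15)·2, 8 + (-5)·2)
  = (8 - 30, 8 - 30, 8 - 10)
  = (-22, -22, -2)

(-22, -22, -2)


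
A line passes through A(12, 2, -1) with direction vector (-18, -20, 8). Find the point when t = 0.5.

P(t) = A + t·d
  = (12 + (-18)·0.5, 2 + (-20)·0.5, -1 + 8·0.5)
  = (12 - 9, 2 - 10, -1 + 4)
  = (3, -8, 3)

(3, -8, 3)


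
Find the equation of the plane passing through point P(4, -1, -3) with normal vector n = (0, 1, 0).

The plane through P with normal n = (a, b, c) satisfies n·(r - P) = 0,
i.e. ax + by + cz = a·x₀ + b·y₀ + c·z₀.
d = 0·4 + 1·(-1) + 0·(-3)
  = 0 - 1 + 0
  = -1
Equation: y = -1

y = -1


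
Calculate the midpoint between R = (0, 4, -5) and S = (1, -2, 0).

M = ((x₁+x₂)/2, (y₁+y₂)/2, (z₁+z₂)/2)
  = ((0 + 1)/2, (4 - 2)/2, (-5 + 0)/2)
  = (1/2, 2/2, -5/2)
  = (0.5, 1, -2.5)

(0.5, 1, -2.5)


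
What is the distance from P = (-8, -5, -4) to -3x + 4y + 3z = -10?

distance = |a·x₀ + b·y₀ + c·z₀ - d| / √(a² + b² + c²)
  = |(-3)·(-8) + 4·(-5) + 3·(-4) - (-10)| / √((-3)² + 4² + 3²)
  = |24 - 20 - 12 + 10| / √(9 + 16 + 9)
  = |2| / √34
  = 2 / 5.831
  ≈ 0.343

0.343


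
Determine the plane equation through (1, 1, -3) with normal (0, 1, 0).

The plane through P with normal n = (a, b, c) satisfies n·(r - P) = 0,
i.e. ax + by + cz = a·x₀ + b·y₀ + c·z₀.
d = 0·1 + 1·1 + 0·(-3)
  = 0 + 1 + 0
  = 1
Equation: y = 1

y = 1


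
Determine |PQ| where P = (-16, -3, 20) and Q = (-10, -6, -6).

d = √[(x₂-x₁)² + (y₂-y₁)² + (z₂-z₁)²]
  = √[6² + (-3)² + (-26)²]
  = √[36 + 9 + 676]
  = √721
  ≈ 26.85

26.85


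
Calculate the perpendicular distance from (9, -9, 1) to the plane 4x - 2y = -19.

distance = |a·x₀ + b·y₀ + c·z₀ - d| / √(a² + b² + c²)
  = |4·9 + (-2)·(-9) + 0·1 - (-19)| / √(4² + (-2)² + 0²)
  = |36 + 18 + 0 + 19| / √(16 + 4 + 0)
  = |73| / √20
  = 73 / 4.472
  ≈ 16.32

16.32


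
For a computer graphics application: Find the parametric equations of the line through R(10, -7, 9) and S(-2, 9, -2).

Direction vector d = S - R = (-2 - 10, 9 + 7, -2 - 9) = (-12, 16, -11)
Parametric form r = R + t·d:
x = 10 - 12t, y = -7 + 16t, z = 9 - 11t

x = 10 - 12t, y = -7 + 16t, z = 9 - 11t


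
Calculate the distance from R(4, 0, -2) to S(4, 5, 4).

d = √[(x₂-x₁)² + (y₂-y₁)² + (z₂-z₁)²]
  = √[0² + 5² + 6²]
  = √[0 + 25 + 36]
  = √61
  ≈ 7.81

7.81


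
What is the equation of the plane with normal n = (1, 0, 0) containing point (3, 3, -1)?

The plane through P with normal n = (a, b, c) satisfies n·(r - P) = 0,
i.e. ax + by + cz = a·x₀ + b·y₀ + c·z₀.
d = 1·3 + 0·3 + 0·(-1)
  = 3 + 0 + 0
  = 3
Equation: x = 3

x = 3


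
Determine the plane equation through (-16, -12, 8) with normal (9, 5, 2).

The plane through P with normal n = (a, b, c) satisfies n·(r - P) = 0,
i.e. ax + by + cz = a·x₀ + b·y₀ + c·z₀.
d = 9·(-16) + 5·(-12) + 2·8
  = -144 - 60 + 16
  = -188
Equation: 9x + 5y + 2z = -188

9x + 5y + 2z = -188


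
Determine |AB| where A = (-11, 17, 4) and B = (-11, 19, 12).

d = √[(x₂-x₁)² + (y₂-y₁)² + (z₂-z₁)²]
  = √[0² + 2² + 8²]
  = √[0 + 4 + 64]
  = √68
  ≈ 8.246

8.246


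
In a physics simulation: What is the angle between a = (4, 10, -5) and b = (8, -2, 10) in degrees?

a·b = 4·8 + 10·(-2) + (-5)·10 = 32 - 20 - 50 = -38
|a| = √(4² + 10² + (-5)²) = √141 ≈ 11.87
|b| = √(8² + (-2)² + 10²) = √168 ≈ 12.96
cos θ = (a·b)/(|a||b|) = -38/(11.87·12.96) ≈ -0.2469
θ = arccos(-0.2469) ≈ 104.3°

104.3°


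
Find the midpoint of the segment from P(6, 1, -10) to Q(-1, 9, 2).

M = ((x₁+x₂)/2, (y₁+y₂)/2, (z₁+z₂)/2)
  = ((6 - 1)/2, (1 + 9)/2, (-10 + 2)/2)
  = (5/2, 10/2, -8/2)
  = (2.5, 5, -4)

(2.5, 5, -4)


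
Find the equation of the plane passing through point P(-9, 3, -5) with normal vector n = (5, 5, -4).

The plane through P with normal n = (a, b, c) satisfies n·(r - P) = 0,
i.e. ax + by + cz = a·x₀ + b·y₀ + c·z₀.
d = 5·(-9) + 5·3 + (-4)·(-5)
  = -45 + 15 + 20
  = -10
Equation: 5x + 5y - 4z = -10

5x + 5y - 4z = -10


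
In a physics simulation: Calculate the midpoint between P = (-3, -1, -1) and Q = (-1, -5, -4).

M = ((x₁+x₂)/2, (y₁+y₂)/2, (z₁+z₂)/2)
  = ((-3 - 1)/2, (-1 - 5)/2, (-1 - 4)/2)
  = (-4/2, -6/2, -5/2)
  = (-2, -3, -2.5)

(-2, -3, -2.5)


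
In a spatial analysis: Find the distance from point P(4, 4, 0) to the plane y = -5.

distance = |a·x₀ + b·y₀ + c·z₀ - d| / √(a² + b² + c²)
  = |0·4 + 1·4 + 0·0 - (-5)| / √(0² + 1² + 0²)
  = |0 + 4 + 0 + 5| / √(0 + 1 + 0)
  = |9| / √1
  = 9 / 1
  ≈ 9

9


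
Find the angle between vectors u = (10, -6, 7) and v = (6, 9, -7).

u·v = 10·6 + (-6)·9 + 7·(-7) = 60 - 54 - 49 = -43
|u| = √(10² + (-6)² + 7²) = √185 ≈ 13.6
|v| = √(6² + 9² + (-7)²) = √166 ≈ 12.88
cos θ = (u·v)/(|u||v|) = -43/(13.6·12.88) ≈ -0.2454
θ = arccos(-0.2454) ≈ 104.2°

104.2°


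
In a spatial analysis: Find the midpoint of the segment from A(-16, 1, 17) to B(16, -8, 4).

M = ((x₁+x₂)/2, (y₁+y₂)/2, (z₁+z₂)/2)
  = ((-16 + 16)/2, (1 - 8)/2, (17 + 4)/2)
  = (0/2, -7/2, 21/2)
  = (0, -3.5, 10.5)

(0, -3.5, 10.5)
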